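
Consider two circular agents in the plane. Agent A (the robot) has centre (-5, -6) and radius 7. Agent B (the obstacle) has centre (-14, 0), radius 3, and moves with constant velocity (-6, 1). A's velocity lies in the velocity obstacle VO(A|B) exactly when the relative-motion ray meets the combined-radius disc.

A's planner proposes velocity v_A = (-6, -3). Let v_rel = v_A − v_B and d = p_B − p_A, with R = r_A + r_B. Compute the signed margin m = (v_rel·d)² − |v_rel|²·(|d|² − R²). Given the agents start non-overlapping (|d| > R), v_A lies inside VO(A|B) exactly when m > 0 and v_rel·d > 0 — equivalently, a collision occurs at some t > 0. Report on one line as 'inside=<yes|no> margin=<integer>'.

d = (-9, 6),  |d|² = 117;  R = 7+3 = 10,  c = 117−10² = 17
v_rel = (0, -4),  |v_rel|² = 16;  v_rel·d = (0)·(-9) + (-4)·(6) = -24
16·t² + 48·t + 17 = 0  ⇒  m = (-24)² − 16·17 = 304
m = 304 > 0,  v_rel·d = -24 < 0  ⇒  outside

inside=no margin=304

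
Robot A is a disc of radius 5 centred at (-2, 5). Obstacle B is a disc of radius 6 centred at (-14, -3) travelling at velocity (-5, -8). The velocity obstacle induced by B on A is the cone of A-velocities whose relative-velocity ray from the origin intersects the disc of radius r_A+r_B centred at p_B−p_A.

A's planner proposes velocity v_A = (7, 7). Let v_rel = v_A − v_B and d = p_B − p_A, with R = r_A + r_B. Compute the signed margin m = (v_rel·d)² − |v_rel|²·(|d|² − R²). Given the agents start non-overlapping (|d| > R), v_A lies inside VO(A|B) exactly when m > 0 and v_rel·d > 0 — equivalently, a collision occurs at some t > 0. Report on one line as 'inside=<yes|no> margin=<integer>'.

d = (-12, -8),  |d|² = 208;  R = 5+6 = 11,  c = 208−11² = 87
v_rel = (12, 15),  |v_rel|² = 369;  v_rel·d = (12)·(-12) + (15)·(-8) = -264
369·t² + 528·t + 87 = 0  ⇒  m = (-264)² − 369·87 = 37593
m = 37593 > 0,  v_rel·d = -264 < 0  ⇒  outside

inside=no margin=37593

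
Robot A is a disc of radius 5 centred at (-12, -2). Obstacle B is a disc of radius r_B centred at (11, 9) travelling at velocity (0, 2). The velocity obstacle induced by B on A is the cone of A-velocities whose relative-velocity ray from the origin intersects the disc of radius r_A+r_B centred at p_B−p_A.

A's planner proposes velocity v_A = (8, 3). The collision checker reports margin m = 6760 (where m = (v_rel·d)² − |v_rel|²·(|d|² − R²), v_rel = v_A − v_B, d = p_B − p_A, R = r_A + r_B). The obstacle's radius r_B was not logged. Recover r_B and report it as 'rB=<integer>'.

m = 6760
d = (23, 11);  v_rel = (8, 1),  |v_rel|² = 65
v_rel×d = (8)·(11) − (1)·(23) = 65
since m = R²·65 − 65²:  R² = (4225 + 6760) / 65 = 169
R = √169 = 13  ⇒  r_B = 13 − 5 = 8

rB=8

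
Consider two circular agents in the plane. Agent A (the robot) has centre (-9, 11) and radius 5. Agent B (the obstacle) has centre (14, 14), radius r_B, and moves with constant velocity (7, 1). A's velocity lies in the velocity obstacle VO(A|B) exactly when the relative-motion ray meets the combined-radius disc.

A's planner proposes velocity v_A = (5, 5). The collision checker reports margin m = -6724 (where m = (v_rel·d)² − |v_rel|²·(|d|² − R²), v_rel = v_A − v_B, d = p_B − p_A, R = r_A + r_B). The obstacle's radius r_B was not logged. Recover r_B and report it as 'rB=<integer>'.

m = -6724
d = (23, 3);  v_rel = (-2, 4),  |v_rel|² = 20
v_rel×d = (-2)·(3) − (4)·(23) = -98
since m = R²·20 − (-98)²:  R² = (9604 + -6724) / 20 = 144
R = √144 = 12  ⇒  r_B = 12 − 5 = 7

rB=7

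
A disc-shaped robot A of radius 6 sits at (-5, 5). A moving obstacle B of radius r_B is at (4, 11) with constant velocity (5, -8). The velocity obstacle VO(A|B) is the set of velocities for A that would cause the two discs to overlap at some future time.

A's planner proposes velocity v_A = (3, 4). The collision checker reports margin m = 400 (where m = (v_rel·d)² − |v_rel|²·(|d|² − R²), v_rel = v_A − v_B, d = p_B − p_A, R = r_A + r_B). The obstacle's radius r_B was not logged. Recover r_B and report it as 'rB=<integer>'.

m = 400
d = (9, 6);  v_rel = (-2, 12),  |v_rel|² = 148
v_rel×d = (-2)·(6) − (12)·(9) = -120
since m = R²·148 − (-120)²:  R² = (14400 + 400) / 148 = 100
R = √100 = 10  ⇒  r_B = 10 − 6 = 4

rB=4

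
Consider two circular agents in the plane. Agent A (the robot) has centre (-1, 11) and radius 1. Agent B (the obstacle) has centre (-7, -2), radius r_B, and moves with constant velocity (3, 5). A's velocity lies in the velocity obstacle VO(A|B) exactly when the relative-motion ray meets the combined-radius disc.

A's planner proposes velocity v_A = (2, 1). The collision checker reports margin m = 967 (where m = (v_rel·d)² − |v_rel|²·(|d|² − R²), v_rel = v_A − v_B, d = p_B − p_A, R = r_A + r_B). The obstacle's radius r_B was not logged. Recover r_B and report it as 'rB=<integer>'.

m = 967
d = (-6, -13);  v_rel = (-1, -4),  |v_rel|² = 17
v_rel×d = (-1)·(-13) − (-4)·(-6) = -11
since m = R²·17 − (-11)²:  R² = (121 + 967) / 17 = 64
R = √64 = 8  ⇒  r_B = 8 − 1 = 7

rB=7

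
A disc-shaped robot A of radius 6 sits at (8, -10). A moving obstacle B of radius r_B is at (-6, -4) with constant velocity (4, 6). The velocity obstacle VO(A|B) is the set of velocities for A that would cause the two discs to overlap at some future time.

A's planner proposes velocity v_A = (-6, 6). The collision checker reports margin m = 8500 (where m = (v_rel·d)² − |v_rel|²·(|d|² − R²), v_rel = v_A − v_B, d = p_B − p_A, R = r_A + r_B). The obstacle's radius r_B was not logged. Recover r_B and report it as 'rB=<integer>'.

m = 8500
d = (-14, 6);  v_rel = (-10, 0),  |v_rel|² = 100
v_rel×d = (-10)·(6) − (0)·(-14) = -60
since m = R²·100 − (-60)²:  R² = (3600 + 8500) / 100 = 121
R = √121 = 11  ⇒  r_B = 11 − 6 = 5

rB=5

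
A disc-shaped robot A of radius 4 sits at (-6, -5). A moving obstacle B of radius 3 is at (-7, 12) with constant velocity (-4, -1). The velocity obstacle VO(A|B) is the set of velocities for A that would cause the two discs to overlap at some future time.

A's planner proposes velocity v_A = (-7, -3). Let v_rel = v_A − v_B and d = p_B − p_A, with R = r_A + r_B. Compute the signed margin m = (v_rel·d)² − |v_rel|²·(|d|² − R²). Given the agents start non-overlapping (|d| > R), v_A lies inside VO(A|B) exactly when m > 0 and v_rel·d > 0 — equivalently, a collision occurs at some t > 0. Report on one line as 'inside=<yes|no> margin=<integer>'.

d = (-1, 17),  |d|² = 290;  R = 4+3 = 7,  c = 290−7² = 241
v_rel = (-3, -2),  |v_rel|² = 13;  v_rel·d = (-3)·(-1) + (-2)·(17) = -31
13·t² + 62·t + 241 = 0  ⇒  m = (-31)² − 13·241 = -2172
m = -2172 < 0,  v_rel·d = -31 < 0  ⇒  outside

inside=no margin=-2172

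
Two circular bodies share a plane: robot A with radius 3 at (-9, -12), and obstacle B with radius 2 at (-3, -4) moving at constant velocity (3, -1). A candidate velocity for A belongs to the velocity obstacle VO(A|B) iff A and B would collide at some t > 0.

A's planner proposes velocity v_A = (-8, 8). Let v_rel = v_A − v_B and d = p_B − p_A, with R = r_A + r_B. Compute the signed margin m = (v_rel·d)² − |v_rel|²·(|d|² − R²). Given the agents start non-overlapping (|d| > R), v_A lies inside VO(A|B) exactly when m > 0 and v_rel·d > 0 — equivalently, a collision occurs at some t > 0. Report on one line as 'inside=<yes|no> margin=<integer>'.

d = (6, 8),  |d|² = 100;  R = 3+2 = 5,  c = 100−5² = 75
v_rel = (-11, 9),  |v_rel|² = 202;  v_rel·d = (-11)·(6) + (9)·(8) = 6
202·t² − 12·t + 75 = 0  ⇒  m = 6² − 202·75 = -15114
m = -15114 < 0,  v_rel·d = 6 > 0  ⇒  outside

inside=no margin=-15114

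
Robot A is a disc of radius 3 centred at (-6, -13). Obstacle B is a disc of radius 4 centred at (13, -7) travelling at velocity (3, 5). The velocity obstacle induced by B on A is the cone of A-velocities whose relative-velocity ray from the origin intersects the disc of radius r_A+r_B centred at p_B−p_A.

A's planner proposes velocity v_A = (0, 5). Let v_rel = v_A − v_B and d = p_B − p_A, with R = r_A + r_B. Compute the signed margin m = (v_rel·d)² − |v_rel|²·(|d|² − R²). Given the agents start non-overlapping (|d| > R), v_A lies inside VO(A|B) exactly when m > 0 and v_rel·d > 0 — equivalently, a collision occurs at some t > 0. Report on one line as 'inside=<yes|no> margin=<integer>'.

d = (19, 6),  |d|² = 397;  R = 3+4 = 7,  c = 397−7² = 348
v_rel = (-3, 0),  |v_rel|² = 9;  v_rel·d = (-3)·(19) + (0)·(6) = -57
9·t² + 114·t + 348 = 0  ⇒  m = (-57)² − 9·348 = 117
m = 117 > 0,  v_rel·d = -57 < 0  ⇒  outside

inside=no margin=117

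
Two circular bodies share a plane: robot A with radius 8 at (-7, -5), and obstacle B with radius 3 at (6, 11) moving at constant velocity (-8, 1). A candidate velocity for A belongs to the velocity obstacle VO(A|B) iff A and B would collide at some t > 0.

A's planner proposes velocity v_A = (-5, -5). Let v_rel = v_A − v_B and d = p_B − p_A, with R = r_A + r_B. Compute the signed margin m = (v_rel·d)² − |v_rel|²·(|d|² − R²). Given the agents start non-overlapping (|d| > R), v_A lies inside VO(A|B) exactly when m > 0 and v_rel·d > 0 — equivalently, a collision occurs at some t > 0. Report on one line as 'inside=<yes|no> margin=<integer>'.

d = (13, 16),  |d|² = 425;  R = 8+3 = 11,  c = 425−11² = 304
v_rel = (3, -6),  |v_rel|² = 45;  v_rel·d = (3)·(13) + (-6)·(16) = -57
45·t² + 114·t + 304 = 0  ⇒  m = (-57)² − 45·304 = -10431
m = -10431 < 0,  v_rel·d = -57 < 0  ⇒  outside

inside=no margin=-10431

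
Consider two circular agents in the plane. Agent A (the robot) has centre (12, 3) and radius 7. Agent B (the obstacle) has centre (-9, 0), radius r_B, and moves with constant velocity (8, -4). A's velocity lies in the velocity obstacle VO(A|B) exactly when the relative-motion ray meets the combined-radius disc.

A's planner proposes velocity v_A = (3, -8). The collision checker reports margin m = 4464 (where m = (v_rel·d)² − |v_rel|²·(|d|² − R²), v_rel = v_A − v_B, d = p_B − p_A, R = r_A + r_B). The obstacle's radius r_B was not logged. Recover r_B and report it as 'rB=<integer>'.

m = 4464
d = (-21, -3);  v_rel = (-5, -4),  |v_rel|² = 41
v_rel×d = (-5)·(-3) − (-4)·(-21) = -69
since m = R²·41 − (-69)²:  R² = (4761 + 4464) / 41 = 225
R = √225 = 15  ⇒  r_B = 15 − 7 = 8

rB=8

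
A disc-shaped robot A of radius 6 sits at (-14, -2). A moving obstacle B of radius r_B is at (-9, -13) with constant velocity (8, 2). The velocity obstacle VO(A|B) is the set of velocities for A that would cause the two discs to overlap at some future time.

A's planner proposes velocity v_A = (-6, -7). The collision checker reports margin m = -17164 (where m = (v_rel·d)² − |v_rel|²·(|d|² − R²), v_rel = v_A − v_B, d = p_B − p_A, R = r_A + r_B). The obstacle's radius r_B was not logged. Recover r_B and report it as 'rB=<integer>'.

m = -17164
d = (5, -11);  v_rel = (-14, -9),  |v_rel|² = 277
v_rel×d = (-14)·(-11) − (-9)·(5) = 199
since m = R²·277 − 199²:  R² = (39601 + -17164) / 277 = 81
R = √81 = 9  ⇒  r_B = 9 − 6 = 3

rB=3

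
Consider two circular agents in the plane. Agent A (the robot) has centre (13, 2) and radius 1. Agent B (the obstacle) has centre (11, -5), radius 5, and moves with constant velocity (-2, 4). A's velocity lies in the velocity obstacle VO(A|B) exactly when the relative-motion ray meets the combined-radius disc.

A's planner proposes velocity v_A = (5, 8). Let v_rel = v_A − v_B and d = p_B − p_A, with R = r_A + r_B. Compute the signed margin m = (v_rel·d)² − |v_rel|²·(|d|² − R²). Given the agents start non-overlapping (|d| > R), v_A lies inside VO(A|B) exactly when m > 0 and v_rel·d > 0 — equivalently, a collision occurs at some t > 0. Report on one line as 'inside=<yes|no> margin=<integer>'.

d = (-2, -7),  |d|² = 53;  R = 1+5 = 6,  c = 53−6² = 17
v_rel = (7, 4),  |v_rel|² = 65;  v_rel·d = (7)·(-2) + (4)·(-7) = -42
65·t² + 84·t + 17 = 0  ⇒  m = (-42)² − 65·17 = 659
m = 659 > 0,  v_rel·d = -42 < 0  ⇒  outside

inside=no margin=659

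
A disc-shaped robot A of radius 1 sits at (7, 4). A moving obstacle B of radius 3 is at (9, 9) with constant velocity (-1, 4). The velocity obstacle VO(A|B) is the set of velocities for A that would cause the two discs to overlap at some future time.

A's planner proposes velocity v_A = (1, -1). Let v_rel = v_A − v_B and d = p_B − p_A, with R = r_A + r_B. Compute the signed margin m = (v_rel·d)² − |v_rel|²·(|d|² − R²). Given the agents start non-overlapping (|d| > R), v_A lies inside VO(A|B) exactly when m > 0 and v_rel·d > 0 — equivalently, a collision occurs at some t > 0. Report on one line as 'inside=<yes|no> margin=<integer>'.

d = (2, 5),  |d|² = 29;  R = 1+3 = 4,  c = 29−4² = 13
v_rel = (2, -5),  |v_rel|² = 29;  v_rel·d = (2)·(2) + (-5)·(5) = -21
29·t² + 42·t + 13 = 0  ⇒  m = (-21)² − 29·13 = 64
m = 64 > 0,  v_rel·d = -21 < 0  ⇒  outside

inside=no margin=64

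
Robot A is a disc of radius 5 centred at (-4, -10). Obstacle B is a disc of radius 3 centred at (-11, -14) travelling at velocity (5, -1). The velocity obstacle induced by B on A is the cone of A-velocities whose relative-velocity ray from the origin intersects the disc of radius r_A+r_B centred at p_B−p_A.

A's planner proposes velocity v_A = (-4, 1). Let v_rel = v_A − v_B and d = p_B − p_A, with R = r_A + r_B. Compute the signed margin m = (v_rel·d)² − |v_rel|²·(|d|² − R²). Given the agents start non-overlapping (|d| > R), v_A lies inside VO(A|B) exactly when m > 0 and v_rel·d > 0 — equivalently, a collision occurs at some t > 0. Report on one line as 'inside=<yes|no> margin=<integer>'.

d = (-7, -4),  |d|² = 65;  R = 5+3 = 8,  c = 65−8² = 1
v_rel = (-9, 2),  |v_rel|² = 85;  v_rel·d = (-9)·(-7) + (2)·(-4) = 55
85·t² − 110·t + 1 = 0  ⇒  m = 55² − 85·1 = 2940
m = 2940 > 0,  v_rel·d = 55 > 0  ⇒  inside

inside=yes margin=2940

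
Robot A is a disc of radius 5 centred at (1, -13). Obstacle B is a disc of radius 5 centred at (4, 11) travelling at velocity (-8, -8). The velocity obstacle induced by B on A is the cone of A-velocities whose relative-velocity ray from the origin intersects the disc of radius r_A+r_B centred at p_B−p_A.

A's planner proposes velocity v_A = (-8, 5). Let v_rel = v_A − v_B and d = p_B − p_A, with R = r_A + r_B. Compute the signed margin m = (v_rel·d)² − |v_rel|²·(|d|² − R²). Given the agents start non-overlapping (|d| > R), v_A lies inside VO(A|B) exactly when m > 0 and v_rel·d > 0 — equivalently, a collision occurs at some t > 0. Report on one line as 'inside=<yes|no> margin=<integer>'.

d = (3, 24),  |d|² = 585;  R = 5+5 = 10,  c = 585−10² = 485
v_rel = (0, 13),  |v_rel|² = 169;  v_rel·d = (0)·(3) + (13)·(24) = 312
169·t² − 624·t + 485 = 0  ⇒  m = 312² − 169·485 = 15379
m = 15379 > 0,  v_rel·d = 312 > 0  ⇒  inside

inside=yes margin=15379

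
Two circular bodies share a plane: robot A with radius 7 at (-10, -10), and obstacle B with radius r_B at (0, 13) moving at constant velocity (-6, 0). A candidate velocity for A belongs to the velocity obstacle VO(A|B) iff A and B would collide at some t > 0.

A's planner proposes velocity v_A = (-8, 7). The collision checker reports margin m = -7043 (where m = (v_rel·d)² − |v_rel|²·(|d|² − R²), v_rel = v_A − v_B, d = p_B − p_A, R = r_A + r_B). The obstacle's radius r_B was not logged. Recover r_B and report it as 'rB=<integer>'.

m = -7043
d = (10, 23);  v_rel = (-2, 7),  |v_rel|² = 53
v_rel×d = (-2)·(23) − (7)·(10) = -116
since m = R²·53 − (-116)²:  R² = (13456 + -7043) / 53 = 121
R = √121 = 11  ⇒  r_B = 11 − 7 = 4

rB=4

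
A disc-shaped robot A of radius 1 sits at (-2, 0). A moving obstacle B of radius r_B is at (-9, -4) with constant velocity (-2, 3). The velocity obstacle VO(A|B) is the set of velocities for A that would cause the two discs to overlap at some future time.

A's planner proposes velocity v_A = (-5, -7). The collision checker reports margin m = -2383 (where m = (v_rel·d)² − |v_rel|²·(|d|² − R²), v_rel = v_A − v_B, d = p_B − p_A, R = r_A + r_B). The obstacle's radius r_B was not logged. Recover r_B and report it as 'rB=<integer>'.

m = -2383
d = (-7, -4);  v_rel = (-3, -10),  |v_rel|² = 109
v_rel×d = (-3)·(-4) − (-10)·(-7) = -58
since m = R²·109 − (-58)²:  R² = (3364 + -2383) / 109 = 9
R = √9 = 3  ⇒  r_B = 3 − 1 = 2

rB=2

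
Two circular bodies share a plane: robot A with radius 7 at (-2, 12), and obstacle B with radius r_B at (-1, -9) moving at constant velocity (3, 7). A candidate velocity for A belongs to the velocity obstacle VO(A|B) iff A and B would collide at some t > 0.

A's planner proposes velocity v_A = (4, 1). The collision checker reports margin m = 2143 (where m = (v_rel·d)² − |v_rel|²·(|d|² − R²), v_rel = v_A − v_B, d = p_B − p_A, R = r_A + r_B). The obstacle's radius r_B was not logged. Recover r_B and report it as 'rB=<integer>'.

m = 2143
d = (1, -21);  v_rel = (1, -6),  |v_rel|² = 37
v_rel×d = (1)·(-21) − (-6)·(1) = -15
since m = R²·37 − (-15)²:  R² = (225 + 2143) / 37 = 64
R = √64 = 8  ⇒  r_B = 8 − 7 = 1

rB=1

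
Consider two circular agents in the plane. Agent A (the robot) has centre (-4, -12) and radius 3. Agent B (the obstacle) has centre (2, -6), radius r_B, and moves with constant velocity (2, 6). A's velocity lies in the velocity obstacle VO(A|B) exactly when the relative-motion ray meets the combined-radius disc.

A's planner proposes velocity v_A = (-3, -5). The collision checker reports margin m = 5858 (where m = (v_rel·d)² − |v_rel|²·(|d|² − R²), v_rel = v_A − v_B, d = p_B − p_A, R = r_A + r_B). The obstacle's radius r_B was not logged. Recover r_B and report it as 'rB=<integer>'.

m = 5858
d = (6, 6);  v_rel = (-5, -11),  |v_rel|² = 146
v_rel×d = (-5)·(6) − (-11)·(6) = 36
since m = R²·146 − 36²:  R² = (1296 + 5858) / 146 = 49
R = √49 = 7  ⇒  r_B = 7 − 3 = 4

rB=4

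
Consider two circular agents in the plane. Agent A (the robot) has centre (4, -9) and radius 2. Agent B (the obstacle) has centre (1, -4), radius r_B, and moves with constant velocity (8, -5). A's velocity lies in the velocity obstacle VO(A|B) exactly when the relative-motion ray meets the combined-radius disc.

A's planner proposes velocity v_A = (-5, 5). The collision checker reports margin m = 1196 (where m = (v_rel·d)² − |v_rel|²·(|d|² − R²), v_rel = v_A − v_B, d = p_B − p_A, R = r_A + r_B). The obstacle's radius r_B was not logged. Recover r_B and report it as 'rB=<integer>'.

m = 1196
d = (-3, 5);  v_rel = (-13, 10),  |v_rel|² = 269
v_rel×d = (-13)·(5) − (10)·(-3) = -35
since m = R²·269 − (-35)²:  R² = (1225 + 1196) / 269 = 9
R = √9 = 3  ⇒  r_B = 3 − 2 = 1

rB=1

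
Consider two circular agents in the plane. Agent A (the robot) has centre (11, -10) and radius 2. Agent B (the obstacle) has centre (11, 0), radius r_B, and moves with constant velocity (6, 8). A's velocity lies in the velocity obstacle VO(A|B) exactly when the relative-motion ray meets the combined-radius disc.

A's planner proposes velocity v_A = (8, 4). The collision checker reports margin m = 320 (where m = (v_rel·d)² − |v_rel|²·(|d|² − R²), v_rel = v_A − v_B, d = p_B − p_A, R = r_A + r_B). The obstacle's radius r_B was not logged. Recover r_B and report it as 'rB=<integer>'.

m = 320
d = (0, 10);  v_rel = (2, -4),  |v_rel|² = 20
v_rel×d = (2)·(10) − (-4)·(0) = 20
since m = R²·20 − 20²:  R² = (400 + 320) / 20 = 36
R = √36 = 6  ⇒  r_B = 6 − 2 = 4

rB=4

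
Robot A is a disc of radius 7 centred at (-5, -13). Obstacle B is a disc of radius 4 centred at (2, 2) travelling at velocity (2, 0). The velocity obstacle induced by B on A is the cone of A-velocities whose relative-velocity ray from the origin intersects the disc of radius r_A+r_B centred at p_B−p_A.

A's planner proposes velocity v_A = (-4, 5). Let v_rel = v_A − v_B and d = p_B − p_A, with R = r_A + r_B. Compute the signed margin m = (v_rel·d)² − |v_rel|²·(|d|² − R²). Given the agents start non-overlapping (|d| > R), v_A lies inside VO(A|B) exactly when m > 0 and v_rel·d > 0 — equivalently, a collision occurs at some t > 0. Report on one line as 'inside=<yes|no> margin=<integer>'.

d = (7, 15),  |d|² = 274;  R = 7+4 = 11,  c = 274−11² = 153
v_rel = (-6, 5),  |v_rel|² = 61;  v_rel·d = (-6)·(7) + (5)·(15) = 33
61·t² − 66·t + 153 = 0  ⇒  m = 33² − 61·153 = -8244
m = -8244 < 0,  v_rel·d = 33 > 0  ⇒  outside

inside=no margin=-8244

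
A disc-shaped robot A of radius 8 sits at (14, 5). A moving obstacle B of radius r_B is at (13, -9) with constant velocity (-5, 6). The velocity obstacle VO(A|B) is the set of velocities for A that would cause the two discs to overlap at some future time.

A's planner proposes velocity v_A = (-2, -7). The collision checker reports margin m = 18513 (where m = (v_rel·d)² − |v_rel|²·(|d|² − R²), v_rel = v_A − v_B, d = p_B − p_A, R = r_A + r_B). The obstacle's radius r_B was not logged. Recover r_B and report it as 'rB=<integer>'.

m = 18513
d = (-1, -14);  v_rel = (3, -13),  |v_rel|² = 178
v_rel×d = (3)·(-14) − (-13)·(-1) = -55
since m = R²·178 − (-55)²:  R² = (3025 + 18513) / 178 = 121
R = √121 = 11  ⇒  r_B = 11 − 8 = 3

rB=3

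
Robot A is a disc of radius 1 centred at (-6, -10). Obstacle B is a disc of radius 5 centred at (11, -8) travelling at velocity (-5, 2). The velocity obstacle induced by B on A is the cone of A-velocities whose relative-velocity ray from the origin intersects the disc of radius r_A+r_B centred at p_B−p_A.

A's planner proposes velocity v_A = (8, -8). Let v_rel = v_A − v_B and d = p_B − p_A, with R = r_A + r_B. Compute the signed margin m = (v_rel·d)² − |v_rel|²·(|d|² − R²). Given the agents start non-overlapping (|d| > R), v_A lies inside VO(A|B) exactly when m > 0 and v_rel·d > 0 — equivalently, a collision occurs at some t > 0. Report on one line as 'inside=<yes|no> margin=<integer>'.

d = (17, 2),  |d|² = 293;  R = 1+5 = 6,  c = 293−6² = 257
v_rel = (13, -10),  |v_rel|² = 269;  v_rel·d = (13)·(17) + (-10)·(2) = 201
269·t² − 402·t + 257 = 0  ⇒  m = 201² − 269·257 = -28732
m = -28732 < 0,  v_rel·d = 201 > 0  ⇒  outside

inside=no margin=-28732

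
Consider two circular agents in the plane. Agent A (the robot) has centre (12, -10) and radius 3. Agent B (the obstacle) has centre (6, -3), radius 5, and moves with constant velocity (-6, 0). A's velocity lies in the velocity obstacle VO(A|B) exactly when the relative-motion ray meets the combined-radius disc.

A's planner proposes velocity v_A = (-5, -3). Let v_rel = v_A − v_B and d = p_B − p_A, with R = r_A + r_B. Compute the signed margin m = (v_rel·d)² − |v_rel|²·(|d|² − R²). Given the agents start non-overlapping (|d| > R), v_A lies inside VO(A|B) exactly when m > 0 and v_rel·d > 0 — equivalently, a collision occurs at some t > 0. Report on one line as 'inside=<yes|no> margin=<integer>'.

d = (-6, 7),  |d|² = 85;  R = 3+5 = 8,  c = 85−8² = 21
v_rel = (1, -3),  |v_rel|² = 10;  v_rel·d = (1)·(-6) + (-3)·(7) = -27
10·t² + 54·t + 21 = 0  ⇒  m = (-27)² − 10·21 = 519
m = 519 > 0,  v_rel·d = -27 < 0  ⇒  outside

inside=no margin=519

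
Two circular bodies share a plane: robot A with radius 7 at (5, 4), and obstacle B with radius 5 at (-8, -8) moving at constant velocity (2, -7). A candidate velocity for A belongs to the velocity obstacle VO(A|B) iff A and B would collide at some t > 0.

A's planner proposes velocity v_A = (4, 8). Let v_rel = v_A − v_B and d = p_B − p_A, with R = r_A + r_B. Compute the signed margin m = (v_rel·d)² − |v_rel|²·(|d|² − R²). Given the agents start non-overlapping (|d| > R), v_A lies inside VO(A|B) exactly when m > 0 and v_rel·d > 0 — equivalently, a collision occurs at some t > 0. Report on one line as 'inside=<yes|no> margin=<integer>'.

d = (-13, -12),  |d|² = 313;  R = 7+5 = 12,  c = 313−12² = 169
v_rel = (2, 15),  |v_rel|² = 229;  v_rel·d = (2)·(-13) + (15)·(-12) = -206
229·t² + 412·t + 169 = 0  ⇒  m = (-206)² − 229·169 = 3735
m = 3735 > 0,  v_rel·d = -206 < 0  ⇒  outside

inside=no margin=3735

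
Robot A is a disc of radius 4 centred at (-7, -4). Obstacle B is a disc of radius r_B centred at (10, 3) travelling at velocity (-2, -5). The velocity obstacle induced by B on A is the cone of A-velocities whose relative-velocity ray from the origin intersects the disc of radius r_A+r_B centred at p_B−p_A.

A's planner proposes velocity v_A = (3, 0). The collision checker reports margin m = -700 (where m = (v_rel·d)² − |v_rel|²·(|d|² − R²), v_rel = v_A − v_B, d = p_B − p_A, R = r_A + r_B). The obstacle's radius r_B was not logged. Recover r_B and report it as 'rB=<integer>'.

m = -700
d = (17, 7);  v_rel = (5, 5),  |v_rel|² = 50
v_rel×d = (5)·(7) − (5)·(17) = -50
since m = R²·50 − (-50)²:  R² = (2500 + -700) / 50 = 36
R = √36 = 6  ⇒  r_B = 6 − 4 = 2

rB=2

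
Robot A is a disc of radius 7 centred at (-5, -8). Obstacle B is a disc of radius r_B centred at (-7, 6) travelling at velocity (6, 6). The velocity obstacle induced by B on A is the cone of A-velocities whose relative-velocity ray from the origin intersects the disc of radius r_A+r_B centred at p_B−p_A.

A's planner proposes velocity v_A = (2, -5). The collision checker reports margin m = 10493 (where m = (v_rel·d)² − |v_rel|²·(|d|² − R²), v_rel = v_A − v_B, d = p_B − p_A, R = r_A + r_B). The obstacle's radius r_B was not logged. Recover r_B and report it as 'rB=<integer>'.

m = 10493
d = (-2, 14);  v_rel = (-4, -11),  |v_rel|² = 137
v_rel×d = (-4)·(14) − (-11)·(-2) = -78
since m = R²·137 − (-78)²:  R² = (6084 + 10493) / 137 = 121
R = √121 = 11  ⇒  r_B = 11 − 7 = 4

rB=4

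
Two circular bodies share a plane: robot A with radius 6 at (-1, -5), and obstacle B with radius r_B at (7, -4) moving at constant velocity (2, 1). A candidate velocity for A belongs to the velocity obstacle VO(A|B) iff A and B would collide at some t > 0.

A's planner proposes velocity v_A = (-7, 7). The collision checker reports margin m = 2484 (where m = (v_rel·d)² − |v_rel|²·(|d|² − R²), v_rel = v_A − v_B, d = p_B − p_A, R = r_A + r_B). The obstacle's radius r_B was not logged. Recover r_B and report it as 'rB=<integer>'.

m = 2484
d = (8, 1);  v_rel = (-9, 6),  |v_rel|² = 117
v_rel×d = (-9)·(1) − (6)·(8) = -57
since m = R²·117 − (-57)²:  R² = (3249 + 2484) / 117 = 49
R = √49 = 7  ⇒  r_B = 7 − 6 = 1

rB=1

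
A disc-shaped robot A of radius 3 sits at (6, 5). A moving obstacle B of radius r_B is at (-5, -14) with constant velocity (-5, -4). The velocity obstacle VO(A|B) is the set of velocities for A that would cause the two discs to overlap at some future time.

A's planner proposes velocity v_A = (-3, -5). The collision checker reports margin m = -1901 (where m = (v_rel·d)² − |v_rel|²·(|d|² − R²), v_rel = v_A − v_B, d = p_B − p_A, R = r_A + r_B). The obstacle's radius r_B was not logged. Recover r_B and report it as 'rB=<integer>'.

m = -1901
d = (-11, -19);  v_rel = (2, -1),  |v_rel|² = 5
v_rel×d = (2)·(-19) − (-1)·(-11) = -49
since m = R²·5 − (-49)²:  R² = (2401 + -1901) / 5 = 100
R = √100 = 10  ⇒  r_B = 10 − 3 = 7

rB=7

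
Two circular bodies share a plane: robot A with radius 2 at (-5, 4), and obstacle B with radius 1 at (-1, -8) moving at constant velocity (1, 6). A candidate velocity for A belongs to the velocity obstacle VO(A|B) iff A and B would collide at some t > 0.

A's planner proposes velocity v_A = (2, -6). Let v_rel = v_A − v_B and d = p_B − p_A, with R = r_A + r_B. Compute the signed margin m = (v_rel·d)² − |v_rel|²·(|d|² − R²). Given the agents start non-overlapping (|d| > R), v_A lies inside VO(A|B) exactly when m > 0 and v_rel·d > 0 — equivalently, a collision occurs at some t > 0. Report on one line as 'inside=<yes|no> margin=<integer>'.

d = (4, -12),  |d|² = 160;  R = 2+1 = 3,  c = 160−3² = 151
v_rel = (1, -12),  |v_rel|² = 145;  v_rel·d = (1)·(4) + (-12)·(-12) = 148
145·t² − 296·t + 151 = 0  ⇒  m = 148² − 145·151 = 9
m = 9 > 0,  v_rel·d = 148 > 0  ⇒  inside

inside=yes margin=9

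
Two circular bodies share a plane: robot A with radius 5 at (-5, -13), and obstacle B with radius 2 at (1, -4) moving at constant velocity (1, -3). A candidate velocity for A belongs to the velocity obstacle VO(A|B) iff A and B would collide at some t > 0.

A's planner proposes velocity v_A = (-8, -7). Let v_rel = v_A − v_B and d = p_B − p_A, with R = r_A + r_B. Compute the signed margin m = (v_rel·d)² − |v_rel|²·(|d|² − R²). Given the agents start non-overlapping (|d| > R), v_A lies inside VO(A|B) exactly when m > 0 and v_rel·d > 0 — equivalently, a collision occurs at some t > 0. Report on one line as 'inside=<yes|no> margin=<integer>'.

d = (6, 9),  |d|² = 117;  R = 5+2 = 7,  c = 117−7² = 68
v_rel = (-9, -4),  |v_rel|² = 97;  v_rel·d = (-9)·(6) + (-4)·(9) = -90
97·t² + 180·t + 68 = 0  ⇒  m = (-90)² − 97·68 = 1504
m = 1504 > 0,  v_rel·d = -90 < 0  ⇒  outside

inside=no margin=1504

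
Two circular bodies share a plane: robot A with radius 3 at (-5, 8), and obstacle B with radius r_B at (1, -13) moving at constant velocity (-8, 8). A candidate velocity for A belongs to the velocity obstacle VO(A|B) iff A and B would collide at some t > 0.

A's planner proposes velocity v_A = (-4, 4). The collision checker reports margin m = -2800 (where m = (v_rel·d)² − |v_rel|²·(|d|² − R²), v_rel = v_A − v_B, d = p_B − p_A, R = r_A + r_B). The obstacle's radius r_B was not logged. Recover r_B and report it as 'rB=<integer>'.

m = -2800
d = (6, -21);  v_rel = (4, -4),  |v_rel|² = 32
v_rel×d = (4)·(-21) − (-4)·(6) = -60
since m = R²·32 − (-60)²:  R² = (3600 + -2800) / 32 = 25
R = √25 = 5  ⇒  r_B = 5 − 3 = 2

rB=2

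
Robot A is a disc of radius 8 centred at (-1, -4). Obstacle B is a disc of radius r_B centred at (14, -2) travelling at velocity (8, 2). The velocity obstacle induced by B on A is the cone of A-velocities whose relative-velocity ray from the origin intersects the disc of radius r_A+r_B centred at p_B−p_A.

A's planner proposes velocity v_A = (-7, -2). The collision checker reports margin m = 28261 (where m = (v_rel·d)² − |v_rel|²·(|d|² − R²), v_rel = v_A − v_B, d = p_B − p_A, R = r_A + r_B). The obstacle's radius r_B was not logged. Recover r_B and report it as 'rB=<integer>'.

m = 28261
d = (15, 2);  v_rel = (-15, -4),  |v_rel|² = 241
v_rel×d = (-15)·(2) − (-4)·(15) = 30
since m = R²·241 − 30²:  R² = (900 + 28261) / 241 = 121
R = √121 = 11  ⇒  r_B = 11 − 8 = 3

rB=3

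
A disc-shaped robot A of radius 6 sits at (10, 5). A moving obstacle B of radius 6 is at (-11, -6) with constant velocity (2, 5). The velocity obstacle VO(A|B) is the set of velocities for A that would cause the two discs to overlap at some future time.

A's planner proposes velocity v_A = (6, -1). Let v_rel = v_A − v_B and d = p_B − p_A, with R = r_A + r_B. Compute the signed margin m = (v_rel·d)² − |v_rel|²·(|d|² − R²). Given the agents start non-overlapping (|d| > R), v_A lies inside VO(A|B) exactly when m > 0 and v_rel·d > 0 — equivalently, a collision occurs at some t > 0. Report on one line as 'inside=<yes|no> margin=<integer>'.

d = (-21, -11),  |d|² = 562;  R = 6+6 = 12,  c = 562−12² = 418
v_rel = (4, -6),  |v_rel|² = 52;  v_rel·d = (4)·(-21) + (-6)·(-11) = -18
52·t² + 36·t + 418 = 0  ⇒  m = (-18)² − 52·418 = -21412
m = -21412 < 0,  v_rel·d = -18 < 0  ⇒  outside

inside=no margin=-21412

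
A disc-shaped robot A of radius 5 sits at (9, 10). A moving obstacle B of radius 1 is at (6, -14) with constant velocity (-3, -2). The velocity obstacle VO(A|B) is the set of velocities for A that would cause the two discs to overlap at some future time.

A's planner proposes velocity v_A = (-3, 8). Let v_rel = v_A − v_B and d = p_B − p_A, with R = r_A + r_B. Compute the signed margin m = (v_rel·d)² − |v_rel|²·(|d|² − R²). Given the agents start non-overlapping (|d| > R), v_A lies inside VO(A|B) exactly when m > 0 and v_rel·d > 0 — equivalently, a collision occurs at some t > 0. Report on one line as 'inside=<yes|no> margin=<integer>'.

d = (-3, -24),  |d|² = 585;  R = 5+1 = 6,  c = 585−6² = 549
v_rel = (0, 10),  |v_rel|² = 100;  v_rel·d = (0)·(-3) + (10)·(-24) = -240
100·t² + 480·t + 549 = 0  ⇒  m = (-240)² − 100·549 = 2700
m = 2700 > 0,  v_rel·d = -240 < 0  ⇒  outside

inside=no margin=2700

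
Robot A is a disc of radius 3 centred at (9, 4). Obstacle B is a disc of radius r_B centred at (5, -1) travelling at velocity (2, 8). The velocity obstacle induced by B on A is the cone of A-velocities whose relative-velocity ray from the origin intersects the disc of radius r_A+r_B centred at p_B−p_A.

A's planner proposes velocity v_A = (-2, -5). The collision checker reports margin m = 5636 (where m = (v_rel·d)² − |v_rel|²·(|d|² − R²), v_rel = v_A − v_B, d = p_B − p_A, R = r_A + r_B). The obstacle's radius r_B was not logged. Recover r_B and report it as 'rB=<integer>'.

m = 5636
d = (-4, -5);  v_rel = (-4, -13),  |v_rel|² = 185
v_rel×d = (-4)·(-5) − (-13)·(-4) = -32
since m = R²·185 − (-32)²:  R² = (1024 + 5636) / 185 = 36
R = √36 = 6  ⇒  r_B = 6 − 3 = 3

rB=3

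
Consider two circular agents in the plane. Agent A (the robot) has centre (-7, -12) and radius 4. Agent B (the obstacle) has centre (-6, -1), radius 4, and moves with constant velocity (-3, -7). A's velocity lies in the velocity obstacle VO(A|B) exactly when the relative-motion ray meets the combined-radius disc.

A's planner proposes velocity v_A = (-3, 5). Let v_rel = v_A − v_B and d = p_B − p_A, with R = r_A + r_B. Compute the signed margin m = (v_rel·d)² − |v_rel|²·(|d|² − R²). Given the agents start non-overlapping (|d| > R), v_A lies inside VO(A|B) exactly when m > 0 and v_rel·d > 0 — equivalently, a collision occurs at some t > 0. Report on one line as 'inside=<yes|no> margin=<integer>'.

d = (1, 11),  |d|² = 122;  R = 4+4 = 8,  c = 122−8² = 58
v_rel = (0, 12),  |v_rel|² = 144;  v_rel·d = (0)·(1) + (12)·(11) = 132
144·t² − 264·t + 58 = 0  ⇒  m = 132² − 144·58 = 9072
m = 9072 > 0,  v_rel·d = 132 > 0  ⇒  inside

inside=yes margin=9072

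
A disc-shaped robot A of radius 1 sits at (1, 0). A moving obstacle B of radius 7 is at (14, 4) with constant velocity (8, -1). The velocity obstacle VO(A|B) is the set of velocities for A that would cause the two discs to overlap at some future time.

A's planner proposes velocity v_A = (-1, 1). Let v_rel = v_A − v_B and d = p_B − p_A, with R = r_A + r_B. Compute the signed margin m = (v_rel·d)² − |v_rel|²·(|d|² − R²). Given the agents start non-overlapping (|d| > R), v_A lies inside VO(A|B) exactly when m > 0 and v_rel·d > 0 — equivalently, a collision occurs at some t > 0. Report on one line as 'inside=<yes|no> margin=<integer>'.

d = (13, 4),  |d|² = 185;  R = 1+7 = 8,  c = 185−8² = 121
v_rel = (-9, 2),  |v_rel|² = 85;  v_rel·d = (-9)·(13) + (2)·(4) = -109
85·t² + 218·t + 121 = 0  ⇒  m = (-109)² − 85·121 = 1596
m = 1596 > 0,  v_rel·d = -109 < 0  ⇒  outside

inside=no margin=1596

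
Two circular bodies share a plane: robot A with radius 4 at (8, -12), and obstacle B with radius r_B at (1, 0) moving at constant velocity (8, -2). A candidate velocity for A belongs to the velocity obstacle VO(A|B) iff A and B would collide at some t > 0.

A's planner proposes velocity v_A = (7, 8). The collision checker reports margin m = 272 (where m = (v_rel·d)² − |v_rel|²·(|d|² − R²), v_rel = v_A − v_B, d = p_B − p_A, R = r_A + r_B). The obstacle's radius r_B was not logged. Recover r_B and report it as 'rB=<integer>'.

m = 272
d = (-7, 12);  v_rel = (-1, 10),  |v_rel|² = 101
v_rel×d = (-1)·(12) − (10)·(-7) = 58
since m = R²·101 − 58²:  R² = (3364 + 272) / 101 = 36
R = √36 = 6  ⇒  r_B = 6 − 4 = 2

rB=2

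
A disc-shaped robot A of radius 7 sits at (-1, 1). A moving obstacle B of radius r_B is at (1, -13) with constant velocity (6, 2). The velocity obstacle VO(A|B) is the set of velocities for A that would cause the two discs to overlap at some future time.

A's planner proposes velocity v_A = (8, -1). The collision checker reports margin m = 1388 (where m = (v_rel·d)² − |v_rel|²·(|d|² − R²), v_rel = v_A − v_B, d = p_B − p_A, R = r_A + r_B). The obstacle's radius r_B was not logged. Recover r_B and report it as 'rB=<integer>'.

m = 1388
d = (2, -14);  v_rel = (2, -3),  |v_rel|² = 13
v_rel×d = (2)·(-14) − (-3)·(2) = -22
since m = R²·13 − (-22)²:  R² = (484 + 1388) / 13 = 144
R = √144 = 12  ⇒  r_B = 12 − 7 = 5

rB=5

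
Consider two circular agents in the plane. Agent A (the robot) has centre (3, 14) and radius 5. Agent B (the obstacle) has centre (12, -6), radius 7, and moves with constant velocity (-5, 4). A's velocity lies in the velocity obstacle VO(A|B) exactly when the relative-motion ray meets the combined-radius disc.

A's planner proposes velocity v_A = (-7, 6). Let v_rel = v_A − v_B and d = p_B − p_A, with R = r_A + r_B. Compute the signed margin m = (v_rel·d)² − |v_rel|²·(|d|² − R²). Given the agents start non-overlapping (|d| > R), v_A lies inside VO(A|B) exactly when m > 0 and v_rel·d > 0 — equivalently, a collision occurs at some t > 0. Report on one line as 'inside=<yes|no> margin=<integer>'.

d = (9, -20),  |d|² = 481;  R = 5+7 = 12,  c = 481−12² = 337
v_rel = (-2, 2),  |v_rel|² = 8;  v_rel·d = (-2)·(9) + (2)·(-20) = -58
8·t² + 116·t + 337 = 0  ⇒  m = (-58)² − 8·337 = 668
m = 668 > 0,  v_rel·d = -58 < 0  ⇒  outside

inside=no margin=668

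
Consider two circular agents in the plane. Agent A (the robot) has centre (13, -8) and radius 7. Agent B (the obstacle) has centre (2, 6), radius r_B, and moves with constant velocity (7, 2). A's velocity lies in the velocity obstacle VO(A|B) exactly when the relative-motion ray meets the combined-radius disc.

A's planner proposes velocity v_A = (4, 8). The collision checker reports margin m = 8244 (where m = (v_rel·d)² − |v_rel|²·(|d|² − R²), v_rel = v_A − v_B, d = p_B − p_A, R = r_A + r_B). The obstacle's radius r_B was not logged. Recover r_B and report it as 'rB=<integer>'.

m = 8244
d = (-11, 14);  v_rel = (-3, 6),  |v_rel|² = 45
v_rel×d = (-3)·(14) − (6)·(-11) = 24
since m = R²·45 − 24²:  R² = (576 + 8244) / 45 = 196
R = √196 = 14  ⇒  r_B = 14 − 7 = 7

rB=7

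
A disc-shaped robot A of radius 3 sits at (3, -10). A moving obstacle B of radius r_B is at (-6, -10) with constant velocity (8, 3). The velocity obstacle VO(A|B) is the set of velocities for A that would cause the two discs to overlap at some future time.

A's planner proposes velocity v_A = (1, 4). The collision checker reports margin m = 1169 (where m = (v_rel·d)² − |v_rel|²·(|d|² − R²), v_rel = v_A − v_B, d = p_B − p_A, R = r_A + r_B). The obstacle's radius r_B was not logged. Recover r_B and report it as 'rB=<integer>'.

m = 1169
d = (-9, 0);  v_rel = (-7, 1),  |v_rel|² = 50
v_rel×d = (-7)·(0) − (1)·(-9) = 9
since m = R²·50 − 9²:  R² = (81 + 1169) / 50 = 25
R = √25 = 5  ⇒  r_B = 5 − 3 = 2

rB=2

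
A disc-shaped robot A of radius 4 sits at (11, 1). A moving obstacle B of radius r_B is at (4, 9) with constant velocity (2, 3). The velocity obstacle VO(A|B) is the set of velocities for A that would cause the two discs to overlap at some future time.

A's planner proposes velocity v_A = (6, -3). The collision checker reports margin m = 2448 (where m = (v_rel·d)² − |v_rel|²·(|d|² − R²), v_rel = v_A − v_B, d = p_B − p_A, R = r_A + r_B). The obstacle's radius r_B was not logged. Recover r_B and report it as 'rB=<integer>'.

m = 2448
d = (-7, 8);  v_rel = (4, -6),  |v_rel|² = 52
v_rel×d = (4)·(8) − (-6)·(-7) = -10
since m = R²·52 − (-10)²:  R² = (100 + 2448) / 52 = 49
R = √49 = 7  ⇒  r_B = 7 − 4 = 3

rB=3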